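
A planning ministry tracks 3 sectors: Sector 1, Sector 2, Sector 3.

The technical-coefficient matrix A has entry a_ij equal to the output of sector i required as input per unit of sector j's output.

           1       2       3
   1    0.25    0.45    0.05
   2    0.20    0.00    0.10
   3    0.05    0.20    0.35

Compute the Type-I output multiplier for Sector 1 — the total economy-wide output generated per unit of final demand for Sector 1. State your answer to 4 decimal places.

I − A =
  [   0.75    -0.45    -0.05]
  [  -0.20     1.00    -0.10]
  [  -0.05    -0.20     0.65]
Cofactors of I−A, C_ij = (−1)^(i+j)·(minor ij) (rows/columns in the sector order above):
  C_11 = (1.00)(0.65) − (-0.10)(-0.20) = 0.6300
  C_12 = −[(-0.20)(0.65) − (-0.10)(-0.05)] = 0.1350
  C_13 = (-0.20)(-0.20) − (1.00)(-0.05) = 0.0900
  C_21 = −[(-0.45)(0.65) − (-0.05)(-0.20)] = 0.3025
  C_22 = (0.75)(0.65) − (-0.05)(-0.05) = 0.4850
  C_23 = −[(0.75)(-0.20) − (-0.45)(-0.05)] = 0.1725
  C_31 = (-0.45)(-0.10) − (-0.05)(1.00) = 0.0950
  C_32 = −[(0.75)(-0.10) − (-0.05)(-0.20)] = 0.0850
  C_33 = (0.75)(1.00) − (-0.45)(-0.20) = 0.6600
det(I−A) = Σ_j (I−A)_1j·C_1j = (0.75)(0.6300) + (-0.45)(0.1350) + (-0.05)(0.0900) = 0.40725
adj(I−A) = Cᵀ =
  [ 0.6300   0.3025   0.0950]
  [ 0.1350   0.4850   0.0850]
  [ 0.0900   0.1725   0.6600]
(I − A)⁻¹ = adj(I−A) / det(I−A) ≈
  [   1.54696     0.74279     0.23327]
  [   0.33149     1.19091     0.20872]
  [   0.22099     0.42357     1.62063]
The output multiplier for sector j is the column-j sum of the Leontief inverse (I − A)⁻¹ = adj(I−A) / det(I−A).
Column 1 of adj(I−A): (0.6300, 0.1350, 0.0900); det(I−A) = 0.40725.
m_1 = (0.6300 + 0.1350 + 0.0900) / 0.40725 = 0.855 / 0.40725 ≈ 2.0994.

m_1 = 2.0994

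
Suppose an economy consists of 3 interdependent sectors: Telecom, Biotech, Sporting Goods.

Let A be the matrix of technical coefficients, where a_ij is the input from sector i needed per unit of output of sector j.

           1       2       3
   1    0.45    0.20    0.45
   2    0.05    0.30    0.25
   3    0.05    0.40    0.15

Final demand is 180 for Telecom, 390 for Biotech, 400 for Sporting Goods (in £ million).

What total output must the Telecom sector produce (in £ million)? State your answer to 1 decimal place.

x_1 = 1571.2

I − A =
  [   0.55    -0.20    -0.45]
  [  -0.05     0.70    -0.25]
  [  -0.05    -0.40     0.85]
Cofactors of I−A, C_ij = (−1)^(i+j)·(minor ij) (rows/columns in the sector order above):
  C_11 = (0.70)(0.85) − (-0.25)(-0.40) = 0.4950
  C_12 = −[(-0.05)(0.85) − (-0.25)(-0.05)] = 0.0550
  C_13 = (-0.05)(-0.40) − (0.70)(-0.05) = 0.0550
  C_21 = −[(-0.20)(0.85) − (-0.45)(-0.40)] = 0.3500
  C_22 = (0.55)(0.85) − (-0.45)(-0.05) = 0.4450
  C_23 = −[(0.55)(-0.40) − (-0.20)(-0.05)] = 0.2300
  C_31 = (-0.20)(-0.25) − (-0.45)(0.70) = 0.3650
  C_32 = −[(0.55)(-0.25) − (-0.45)(-0.05)] = 0.1600
  C_33 = (0.55)(0.70) − (-0.20)(-0.05) = 0.3750
det(I−A) = Σ_j (I−A)_1j·C_1j = (0.55)(0.4950) + (-0.20)(0.0550) + (-0.45)(0.0550) = 0.2365
adj(I−A) = Cᵀ =
  [ 0.4950   0.3500   0.3650]
  [ 0.0550   0.4450   0.1600]
  [ 0.0550   0.2300   0.3750]
(I − A)⁻¹ = adj(I−A) / det(I−A) ≈
  [   2.0930     1.4799     1.5433]
  [   0.2326     1.8816     0.6765]
  [   0.2326     0.9725     1.5856]
x = (I − A)⁻¹ d = adj(I−A)·d / det(I−A), with det(I−A) = 0.2365:
  x_1 = (0.4950·180 + 0.3500·390 + 0.3650·400) / 0.2365 = 371.60 / 0.2365 ≈ 1571.2
  x_2 = (0.0550·180 + 0.4450·390 + 0.1600·400) / 0.2365 = 247.45 / 0.2365 ≈ 1046.3
  x_3 = (0.0550·180 + 0.2300·390 + 0.3750·400) / 0.2365 = 249.60 / 0.2365 ≈ 1055.4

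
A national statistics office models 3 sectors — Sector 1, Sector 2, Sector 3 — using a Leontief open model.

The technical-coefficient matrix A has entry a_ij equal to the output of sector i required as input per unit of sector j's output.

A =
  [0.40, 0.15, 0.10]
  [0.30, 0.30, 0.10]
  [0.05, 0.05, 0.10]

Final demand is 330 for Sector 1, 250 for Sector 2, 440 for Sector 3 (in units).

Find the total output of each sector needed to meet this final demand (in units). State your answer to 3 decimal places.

I − A =
  [   0.60    -0.15    -0.10]
  [  -0.30     0.70    -0.10]
  [  -0.05    -0.05     0.90]
Cofactors of I−A, C_ij = (−1)^(i+j)·(minor ij) (rows/columns in the sector order above):
  C_11 = (0.70)(0.90) − (-0.10)(-0.05) = 0.6250
  C_12 = −[(-0.30)(0.90) − (-0.10)(-0.05)] = 0.2750
  C_13 = (-0.30)(-0.05) − (0.70)(-0.05) = 0.0500
  C_21 = −[(-0.15)(0.90) − (-0.10)(-0.05)] = 0.1400
  C_22 = (0.60)(0.90) − (-0.10)(-0.05) = 0.5350
  C_23 = −[(0.60)(-0.05) − (-0.15)(-0.05)] = 0.0375
  C_31 = (-0.15)(-0.10) − (-0.10)(0.70) = 0.0850
  C_32 = −[(0.60)(-0.10) − (-0.10)(-0.30)] = 0.0900
  C_33 = (0.60)(0.70) − (-0.15)(-0.30) = 0.3750
det(I−A) = Σ_j (I−A)_1j·C_1j = (0.60)(0.6250) + (-0.15)(0.2750) + (-0.10)(0.0500) = 0.32875
adj(I−A) = Cᵀ =
  [ 0.6250   0.1400   0.0850]
  [ 0.2750   0.5350   0.0900]
  [ 0.0500   0.0375   0.3750]
(I − A)⁻¹ = adj(I−A) / det(I−A) ≈
  [   1.9011     0.4259     0.2586]
  [   0.8365     1.6274     0.2738]
  [   0.1521     0.1141     1.1407]
x = (I − A)⁻¹ d = adj(I−A)·d / det(I−A), with det(I−A) = 0.32875:
  x_1 = (0.6250·330 + 0.1400·250 + 0.0850·440) / 0.32875 = 278.65 / 0.32875 ≈ 847.605
  x_2 = (0.2750·330 + 0.5350·250 + 0.0900·440) / 0.32875 = 264.10 / 0.32875 ≈ 803.346
  x_3 = (0.0500·330 + 0.0375·250 + 0.3750·440) / 0.32875 = 190.875 / 0.32875 ≈ 580.608

x_1 = 847.605, x_2 = 803.346, x_3 = 580.608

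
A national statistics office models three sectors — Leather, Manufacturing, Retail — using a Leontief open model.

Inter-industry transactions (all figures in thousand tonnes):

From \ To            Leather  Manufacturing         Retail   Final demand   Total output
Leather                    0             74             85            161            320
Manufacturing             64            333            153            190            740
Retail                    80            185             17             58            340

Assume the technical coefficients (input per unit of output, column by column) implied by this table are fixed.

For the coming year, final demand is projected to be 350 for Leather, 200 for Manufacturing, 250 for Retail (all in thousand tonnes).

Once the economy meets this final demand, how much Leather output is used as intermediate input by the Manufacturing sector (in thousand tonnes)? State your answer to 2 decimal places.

Technical coefficients a_ij = z_ij / X_j:
  a_LL = 0/320 = 0.00, a_ML = 64/320 = 0.20, a_RL = 80/320 = 0.25
  a_LM = 74/740 = 0.10, a_MM = 333/740 = 0.45, a_RM = 185/740 = 0.25
  a_LR = 85/340 = 0.25, a_MR = 153/340 = 0.45, a_RR = 17/340 = 0.05
I − A =
  [   1.00    -0.10    -0.25]
  [  -0.20     0.55    -0.45]
  [  -0.25    -0.25     0.95]
Cofactors of I−A, C_ij = (−1)^(i+j)·(minor ij) (rows/columns in the sector order above):
  C_11 = (0.55)(0.95) − (-0.45)(-0.25) = 0.4100
  C_12 = −[(-0.20)(0.95) − (-0.45)(-0.25)] = 0.3025
  C_13 = (-0.20)(-0.25) − (0.55)(-0.25) = 0.1875
  C_21 = −[(-0.10)(0.95) − (-0.25)(-0.25)] = 0.1575
  C_22 = (1.00)(0.95) − (-0.25)(-0.25) = 0.8875
  C_23 = −[(1.00)(-0.25) − (-0.10)(-0.25)] = 0.2750
  C_31 = (-0.10)(-0.45) − (-0.25)(0.55) = 0.1825
  C_32 = −[(1.00)(-0.45) − (-0.25)(-0.20)] = 0.5000
  C_33 = (1.00)(0.55) − (-0.10)(-0.20) = 0.5300
det(I−A) = Σ_j (I−A)_1j·C_1j = (1.00)(0.4100) + (-0.10)(0.3025) + (-0.25)(0.1875) = 0.332875
adj(I−A) = Cᵀ =
  [ 0.4100   0.1575   0.1825]
  [ 0.3025   0.8875   0.5000]
  [ 0.1875   0.2750   0.5300]
(I − A)⁻¹ = adj(I−A) / det(I−A) ≈
  [   1.2317     0.4732     0.5483]
  [   0.9087     2.6662     1.5021]
  [   0.5633     0.8261     1.5922]
First solve x = (I − A)⁻¹ d = adj(I−A)·d / det(I−A); in particular x_M = (0.3025·350 + 0.8875·200 + 0.5000·250) / 0.332875 = 408.375 / 0.332875 ≈ 1226.8119.
Intermediate flow from L to M: z_LM = a_LM · x_M = 0.10 × 408.375 / 0.332875 = 40.8375 / 0.332875 ≈ 122.68.

z_LM = 122.68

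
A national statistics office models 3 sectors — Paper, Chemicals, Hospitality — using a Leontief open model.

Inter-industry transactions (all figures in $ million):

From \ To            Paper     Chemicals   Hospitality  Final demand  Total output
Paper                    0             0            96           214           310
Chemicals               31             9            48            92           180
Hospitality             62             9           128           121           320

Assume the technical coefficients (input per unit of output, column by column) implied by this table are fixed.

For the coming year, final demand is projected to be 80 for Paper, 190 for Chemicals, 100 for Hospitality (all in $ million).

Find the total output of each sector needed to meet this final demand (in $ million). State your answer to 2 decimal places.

Technical coefficients a_ij = z_ij / X_j:
  a_11 = 0/310 = 0.00, a_21 = 31/310 = 0.10, a_31 = 62/310 = 0.20
  a_12 = 0/180 = 0.00, a_22 = 9/180 = 0.05, a_32 = 9/180 = 0.05
  a_13 = 96/320 = 0.30, a_23 = 48/320 = 0.15, a_33 = 128/320 = 0.40
I − A =
  [   1.00     0.00    -0.30]
  [  -0.10     0.95    -0.15]
  [  -0.20    -0.05     0.60]
Cofactors of I−A, C_ij = (−1)^(i+j)·(minor ij) (rows/columns in the sector order above):
  C_11 = (0.95)(0.60) − (-0.15)(-0.05) = 0.5625
  C_12 = −[(-0.10)(0.60) − (-0.15)(-0.20)] = 0.0900
  C_13 = (-0.10)(-0.05) − (0.95)(-0.20) = 0.1950
  C_21 = −[(0.00)(0.60) − (-0.30)(-0.05)] = 0.0150
  C_22 = (1.00)(0.60) − (-0.30)(-0.20) = 0.5400
  C_23 = −[(1.00)(-0.05) − (0.00)(-0.20)] = 0.0500
  C_31 = (0.00)(-0.15) − (-0.30)(0.95) = 0.2850
  C_32 = −[(1.00)(-0.15) − (-0.30)(-0.10)] = 0.1800
  C_33 = (1.00)(0.95) − (0.00)(-0.10) = 0.9500
det(I−A) = Σ_j (I−A)_1j·C_1j = (1.00)(0.5625) + (0.00)(0.0900) + (-0.30)(0.1950) = 0.5040
adj(I−A) = Cᵀ =
  [ 0.5625   0.0150   0.2850]
  [ 0.0900   0.5400   0.1800]
  [ 0.1950   0.0500   0.9500]
(I − A)⁻¹ = adj(I−A) / det(I−A) ≈
  [   1.1161     0.0298     0.5655]
  [   0.1786     1.0714     0.3571]
  [   0.3869     0.0992     1.8849]
x = (I − A)⁻¹ d = adj(I−A)·d / det(I−A), with det(I−A) = 0.5040:
  x_1 = (0.5625·80 + 0.0150·190 + 0.2850·100) / 0.5040 = 76.35 / 0.5040 ≈ 151.49
  x_2 = (0.0900·80 + 0.5400·190 + 0.1800·100) / 0.5040 = 127.80 / 0.5040 ≈ 253.57
  x_3 = (0.1950·80 + 0.0500·190 + 0.9500·100) / 0.5040 = 120.10 / 0.5040 ≈ 238.29

x_1 = 151.49, x_2 = 253.57, x_3 = 238.29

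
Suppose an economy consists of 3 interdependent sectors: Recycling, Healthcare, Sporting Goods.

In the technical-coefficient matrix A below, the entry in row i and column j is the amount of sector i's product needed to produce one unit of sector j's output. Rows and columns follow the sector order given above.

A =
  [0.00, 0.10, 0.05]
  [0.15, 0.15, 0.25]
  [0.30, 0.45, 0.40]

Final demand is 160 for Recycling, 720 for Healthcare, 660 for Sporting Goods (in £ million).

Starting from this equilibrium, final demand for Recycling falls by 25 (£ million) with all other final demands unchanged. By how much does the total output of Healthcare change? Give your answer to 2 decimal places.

I − A =
  [   1.00    -0.10    -0.05]
  [  -0.15     0.85    -0.25]
  [  -0.30    -0.45     0.60]
Cofactors of I−A, C_ij = (−1)^(i+j)·(minor ij) (rows/columns in the sector order above):
  C_11 = (0.85)(0.60) − (-0.25)(-0.45) = 0.3975
  C_12 = −[(-0.15)(0.60) − (-0.25)(-0.30)] = 0.1650
  C_13 = (-0.15)(-0.45) − (0.85)(-0.30) = 0.3225
  C_21 = −[(-0.10)(0.60) − (-0.05)(-0.45)] = 0.0825
  C_22 = (1.00)(0.60) − (-0.05)(-0.30) = 0.5850
  C_23 = −[(1.00)(-0.45) − (-0.10)(-0.30)] = 0.4800
  C_31 = (-0.10)(-0.25) − (-0.05)(0.85) = 0.0675
  C_32 = −[(1.00)(-0.25) − (-0.05)(-0.15)] = 0.2575
  C_33 = (1.00)(0.85) − (-0.10)(-0.15) = 0.8350
det(I−A) = Σ_j (I−A)_1j·C_1j = (1.00)(0.3975) + (-0.10)(0.1650) + (-0.05)(0.3225) = 0.364875
adj(I−A) = Cᵀ =
  [ 0.3975   0.0825   0.0675]
  [ 0.1650   0.5850   0.2575]
  [ 0.3225   0.4800   0.8350]
(I − A)⁻¹ = adj(I−A) / det(I−A) ≈
  [   1.0894     0.2261     0.1850]
  [   0.4522     1.6033     0.7057]
  [   0.8839     1.3155     2.2885]
Δx = (I − A)⁻¹ Δd with Δd having -25 in the Recycling component and 0 elsewhere.
So Δx_2 = L_21 · (-25), where L_21 = adj(I−A)_21 / det(I−A) = 0.1650 / 0.364875.
Δx_2 = 0.1650 × (-25) / 0.364875 = -4.125 / 0.364875 ≈ -11.31.

Δx_2 = -11.31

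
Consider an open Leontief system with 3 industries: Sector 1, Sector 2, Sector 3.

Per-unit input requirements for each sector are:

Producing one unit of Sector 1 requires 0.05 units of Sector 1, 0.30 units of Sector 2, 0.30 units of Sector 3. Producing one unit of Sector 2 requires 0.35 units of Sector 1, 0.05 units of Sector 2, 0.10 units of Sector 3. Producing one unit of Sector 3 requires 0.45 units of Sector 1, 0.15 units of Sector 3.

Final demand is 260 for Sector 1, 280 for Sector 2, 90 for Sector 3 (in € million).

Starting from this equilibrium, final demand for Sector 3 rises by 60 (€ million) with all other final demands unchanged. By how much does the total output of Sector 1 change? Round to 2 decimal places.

I − A =
  [   0.95    -0.35    -0.45]
  [  -0.30     0.95     0.00]
  [  -0.30    -0.10     0.85]
Cofactors of I−A, C_ij = (−1)^(i+j)·(minor ij) (rows/columns in the sector order above):
  C_11 = (0.95)(0.85) − (0.00)(-0.10) = 0.8075
  C_12 = −[(-0.30)(0.85) − (0.00)(-0.30)] = 0.2550
  C_13 = (-0.30)(-0.10) − (0.95)(-0.30) = 0.3150
  C_21 = −[(-0.35)(0.85) − (-0.45)(-0.10)] = 0.3425
  C_22 = (0.95)(0.85) − (-0.45)(-0.30) = 0.6725
  C_23 = −[(0.95)(-0.10) − (-0.35)(-0.30)] = 0.2000
  C_31 = (-0.35)(0.00) − (-0.45)(0.95) = 0.4275
  C_32 = −[(0.95)(0.00) − (-0.45)(-0.30)] = 0.1350
  C_33 = (0.95)(0.95) − (-0.35)(-0.30) = 0.7975
det(I−A) = Σ_j (I−A)_1j·C_1j = (0.95)(0.8075) + (-0.35)(0.2550) + (-0.45)(0.3150) = 0.536125
adj(I−A) = Cᵀ =
  [ 0.8075   0.3425   0.4275]
  [ 0.2550   0.6725   0.1350]
  [ 0.3150   0.2000   0.7975]
(I − A)⁻¹ = adj(I−A) / det(I−A) ≈
  [   1.5062     0.6388     0.7974]
  [   0.4756     1.2544     0.2518]
  [   0.5875     0.3730     1.4875]
Δx = (I − A)⁻¹ Δd with Δd having +60 in the Sector 3 component and 0 elsewhere.
So Δx_1 = L_13 · (+60), where L_13 = adj(I−A)_13 / det(I−A) = 0.4275 / 0.536125.
Δx_1 = 0.4275 × (+60) / 0.536125 = 25.65 / 0.536125 ≈ 47.84.

Δx_1 = 47.84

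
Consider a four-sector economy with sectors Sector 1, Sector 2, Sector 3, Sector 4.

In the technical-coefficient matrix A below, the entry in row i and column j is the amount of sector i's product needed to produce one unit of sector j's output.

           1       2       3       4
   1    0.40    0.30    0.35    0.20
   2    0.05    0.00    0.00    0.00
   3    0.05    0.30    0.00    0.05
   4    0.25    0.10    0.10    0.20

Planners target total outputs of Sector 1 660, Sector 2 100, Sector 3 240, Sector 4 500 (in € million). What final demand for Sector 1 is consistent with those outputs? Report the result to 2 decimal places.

d_1 = 182.00

I − A =
  [   0.60    -0.30    -0.35    -0.20]
  [  -0.05     1.00     0.00     0.00]
  [  -0.05    -0.30     1.00    -0.05]
  [  -0.25    -0.10    -0.10     0.80]
d = (I − A) x:
  d_1 = (+0.60)·660 + (-0.30)·100 + (-0.35)·240 + (-0.20)·500 = 182.00
  d_2 = (-0.05)·660 + (+1.00)·100 + (+0.00)·240 + (+0.00)·500 = 67.00
  d_3 = (-0.05)·660 + (-0.30)·100 + (+1.00)·240 + (-0.05)·500 = 152.00
  d_4 = (-0.25)·660 + (-0.10)·100 + (-0.10)·240 + (+0.80)·500 = 201.00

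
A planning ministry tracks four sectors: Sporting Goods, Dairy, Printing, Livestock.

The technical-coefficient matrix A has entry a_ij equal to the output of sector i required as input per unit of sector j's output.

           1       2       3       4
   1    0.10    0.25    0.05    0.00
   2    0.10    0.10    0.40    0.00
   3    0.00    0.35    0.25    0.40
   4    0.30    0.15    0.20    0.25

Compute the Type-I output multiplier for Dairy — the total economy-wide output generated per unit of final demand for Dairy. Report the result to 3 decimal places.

I − A =
  [   0.90    -0.25    -0.05     0.00]
  [  -0.10     0.90    -0.40     0.00]
  [   0.00    -0.35     0.75    -0.40]
  [  -0.30    -0.15    -0.20     0.75]
Compute the cofactors C_ij = (−1)^(i+j)·(3×3 minor ij) of I−A; the adjugate is their transpose:
adj(I−A) = Cᵀ =
  [ 0.30525   0.13675   0.10875   0.05800]
  [ 0.09625   0.42825   0.27375   0.14600]
  [ 0.14025   0.32025   0.58875   0.31400]
  [ 0.17875   0.22575   0.25525   0.46100]
det(I−A) = Σ_j (I−A)_1j·C_1j = (0.90)(0.30525) + (-0.25)(0.09625) + (-0.05)(0.14025) + (0.00)(0.17875) = 0.24365
(I − A)⁻¹ = adj(I−A) / det(I−A) ≈
  [   1.2528     0.5613     0.4463     0.2380]
  [   0.3950     1.7576     1.1235     0.5992]
  [   0.5756     1.3144     2.4164     1.2887]
  [   0.7336     0.9265     1.0476     1.8921]
The output multiplier for sector j is the column-j sum of the Leontief inverse (I − A)⁻¹ = adj(I−A) / det(I−A).
Column 2 of adj(I−A): (0.13675, 0.42825, 0.32025, 0.22575); det(I−A) = 0.24365.
m_2 = (0.13675 + 0.42825 + 0.32025 + 0.22575) / 0.24365 = 1.111 / 0.24365 ≈ 4.560.

m_2 = 4.560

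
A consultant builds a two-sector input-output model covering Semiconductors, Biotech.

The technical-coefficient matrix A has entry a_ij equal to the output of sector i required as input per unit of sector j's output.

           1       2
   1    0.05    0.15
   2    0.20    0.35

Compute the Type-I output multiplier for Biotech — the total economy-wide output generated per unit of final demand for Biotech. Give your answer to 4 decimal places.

m_2 = 1.8723

I − A =
  [   0.95    -0.15]
  [  -0.20     0.65]
det(I−A) = (0.95)(0.65) − (-0.15)(-0.20) = 0.5875
adj(I−A) = [[0.65, 0.15], [0.20, 0.95]]
(I − A)⁻¹ = adj(I−A) / det(I−A) ≈
  [   1.10638     0.25532]
  [   0.34043     1.61702]
The output multiplier for sector j is the column-j sum of the Leontief inverse (I − A)⁻¹ = adj(I−A) / det(I−A).
Column 2 of adj(I−A): (0.15, 0.95); det(I−A) = 0.5875.
m_2 = (0.15 + 0.95) / 0.5875 = 1.10 / 0.5875 ≈ 1.8723.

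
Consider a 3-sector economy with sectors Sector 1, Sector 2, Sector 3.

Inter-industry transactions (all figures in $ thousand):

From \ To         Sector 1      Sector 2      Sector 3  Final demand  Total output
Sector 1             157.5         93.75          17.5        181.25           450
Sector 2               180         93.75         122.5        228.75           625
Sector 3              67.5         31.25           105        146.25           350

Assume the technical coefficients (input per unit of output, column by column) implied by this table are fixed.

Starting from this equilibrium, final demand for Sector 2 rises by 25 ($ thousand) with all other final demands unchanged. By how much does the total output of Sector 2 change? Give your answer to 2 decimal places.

Technical coefficients a_ij = z_ij / X_j:
  a_11 = 157.5/450 = 0.35, a_21 = 180/450 = 0.40, a_31 = 67.5/450 = 0.15
  a_12 = 93.75/625 = 0.15, a_22 = 93.75/625 = 0.15, a_32 = 31.25/625 = 0.05
  a_13 = 17.5/350 = 0.05, a_23 = 122.5/350 = 0.35, a_33 = 105/350 = 0.30
I − A =
  [   0.65    -0.15    -0.05]
  [  -0.40     0.85    -0.35]
  [  -0.15    -0.05     0.70]
Cofactors of I−A, C_ij = (−1)^(i+j)·(minor ij) (rows/columns in the sector order above):
  C_11 = (0.85)(0.70) − (-0.35)(-0.05) = 0.5775
  C_12 = −[(-0.40)(0.70) − (-0.35)(-0.15)] = 0.3325
  C_13 = (-0.40)(-0.05) − (0.85)(-0.15) = 0.1475
  C_21 = −[(-0.15)(0.70) − (-0.05)(-0.05)] = 0.1075
  C_22 = (0.65)(0.70) − (-0.05)(-0.15) = 0.4475
  C_23 = −[(0.65)(-0.05) − (-0.15)(-0.15)] = 0.0550
  C_31 = (-0.15)(-0.35) − (-0.05)(0.85) = 0.0950
  C_32 = −[(0.65)(-0.35) − (-0.05)(-0.40)] = 0.2475
  C_33 = (0.65)(0.85) − (-0.15)(-0.40) = 0.4925
det(I−A) = Σ_j (I−A)_1j·C_1j = (0.65)(0.5775) + (-0.15)(0.3325) + (-0.05)(0.1475) = 0.318125
adj(I−A) = Cᵀ =
  [ 0.5775   0.1075   0.0950]
  [ 0.3325   0.4475   0.2475]
  [ 0.1475   0.0550   0.4925]
(I − A)⁻¹ = adj(I−A) / det(I−A) ≈
  [   1.8153     0.3379     0.2986]
  [   1.0452     1.4067     0.7780]
  [   0.4637     0.1729     1.5481]
Δx = (I − A)⁻¹ Δd with Δd having +25 in the Sector 2 component and 0 elsewhere.
So Δx_2 = L_22 · (+25), where L_22 = adj(I−A)_22 / det(I−A) = 0.4475 / 0.318125.
Δx_2 = 0.4475 × (+25) / 0.318125 = 11.1875 / 0.318125 ≈ 35.17.

Δx_2 = 35.17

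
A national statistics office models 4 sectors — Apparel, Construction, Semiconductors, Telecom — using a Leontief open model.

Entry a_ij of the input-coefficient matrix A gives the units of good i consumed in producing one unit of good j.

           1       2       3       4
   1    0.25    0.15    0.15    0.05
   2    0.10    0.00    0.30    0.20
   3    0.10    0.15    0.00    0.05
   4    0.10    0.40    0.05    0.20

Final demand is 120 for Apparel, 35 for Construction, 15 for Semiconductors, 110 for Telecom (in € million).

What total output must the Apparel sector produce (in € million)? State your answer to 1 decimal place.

I − A =
  [   0.75    -0.15    -0.15    -0.05]
  [  -0.10     1.00    -0.30    -0.20]
  [  -0.10    -0.15     1.00    -0.05]
  [  -0.10    -0.40    -0.05     0.80]
Compute the cofactors C_ij = (−1)^(i+j)·(3×3 minor ij) of I−A; the adjugate is their transpose:
adj(I−A) = Cᵀ =
  [ 0.674000   0.161000   0.154000   0.092000]
  [ 0.126250   0.580125   0.201250   0.165500]
  [ 0.094000   0.119000   0.518000   0.068000]
  [ 0.153250   0.317625   0.152250   0.679500]
det(I−A) = Σ_j (I−A)_1j·C_1j = (0.75)(0.674000) + (-0.15)(0.126250) + (-0.15)(0.094000) + (-0.05)(0.153250) = 0.4648
(I − A)⁻¹ = adj(I−A) / det(I−A) ≈
  [   1.4501     0.3464     0.3313     0.1979]
  [   0.2716     1.2481     0.4330     0.3561]
  [   0.2022     0.2560     1.1145     0.1463]
  [   0.3297     0.6834     0.3276     1.4619]
x = (I − A)⁻¹ d = adj(I−A)·d / det(I−A), with det(I−A) = 0.4648:
  x_1 = (0.674000·120 + 0.161000·35 + 0.154000·15 + 0.092000·110) / 0.4648 = 98.945 / 0.4648 ≈ 212.9
  x_2 = (0.126250·120 + 0.580125·35 + 0.201250·15 + 0.165500·110) / 0.4648 = 56.678125 / 0.4648 ≈ 121.9
  x_3 = (0.094000·120 + 0.119000·35 + 0.518000·15 + 0.068000·110) / 0.4648 = 30.695 / 0.4648 ≈ 66.0
  x_4 = (0.153250·120 + 0.317625·35 + 0.152250·15 + 0.679500·110) / 0.4648 = 106.535625 / 0.4648 ≈ 229.2

x_1 = 212.9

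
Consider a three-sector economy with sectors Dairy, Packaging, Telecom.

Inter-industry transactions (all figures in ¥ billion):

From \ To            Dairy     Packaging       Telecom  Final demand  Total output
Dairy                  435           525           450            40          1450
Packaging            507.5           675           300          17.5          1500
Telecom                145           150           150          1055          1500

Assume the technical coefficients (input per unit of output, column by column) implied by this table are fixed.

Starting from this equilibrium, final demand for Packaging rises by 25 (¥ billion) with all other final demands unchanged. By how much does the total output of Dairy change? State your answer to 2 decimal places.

Technical coefficients a_ij = z_ij / X_j:
  a_11 = 435/1450 = 0.30, a_21 = 507.5/1450 = 0.35, a_31 = 145/1450 = 0.10
  a_12 = 525/1500 = 0.35, a_22 = 675/1500 = 0.45, a_32 = 150/1500 = 0.10
  a_13 = 450/1500 = 0.30, a_23 = 300/1500 = 0.20, a_33 = 150/1500 = 0.10
I − A =
  [   0.70    -0.35    -0.30]
  [  -0.35     0.55    -0.20]
  [  -0.10    -0.10     0.90]
Cofactors of I−A, C_ij = (−1)^(i+j)·(minor ij) (rows/columns in the sector order above):
  C_11 = (0.55)(0.90) − (-0.20)(-0.10) = 0.4750
  C_12 = −[(-0.35)(0.90) − (-0.20)(-0.10)] = 0.3350
  C_13 = (-0.35)(-0.10) − (0.55)(-0.10) = 0.0900
  C_21 = −[(-0.35)(0.90) − (-0.30)(-0.10)] = 0.3450
  C_22 = (0.70)(0.90) − (-0.30)(-0.10) = 0.6000
  C_23 = −[(0.70)(-0.10) − (-0.35)(-0.10)] = 0.1050
  C_31 = (-0.35)(-0.20) − (-0.30)(0.55) = 0.2350
  C_32 = −[(0.70)(-0.20) − (-0.30)(-0.35)] = 0.2450
  C_33 = (0.70)(0.55) − (-0.35)(-0.35) = 0.2625
det(I−A) = Σ_j (I−A)_1j·C_1j = (0.70)(0.4750) + (-0.35)(0.3350) + (-0.30)(0.0900) = 0.18825
adj(I−A) = Cᵀ =
  [ 0.4750   0.3450   0.2350]
  [ 0.3350   0.6000   0.2450]
  [ 0.0900   0.1050   0.2625]
(I − A)⁻¹ = adj(I−A) / det(I−A) ≈
  [   2.5232     1.8327     1.2483]
  [   1.7795     3.1873     1.3015]
  [   0.4781     0.5578     1.3944]
Δx = (I − A)⁻¹ Δd with Δd having +25 in the Packaging component and 0 elsewhere.
So Δx_1 = L_12 · (+25), where L_12 = adj(I−A)_12 / det(I−A) = 0.3450 / 0.18825.
Δx_1 = 0.3450 × (+25) / 0.18825 = 8.625 / 0.18825 ≈ 45.82.

Δx_1 = 45.82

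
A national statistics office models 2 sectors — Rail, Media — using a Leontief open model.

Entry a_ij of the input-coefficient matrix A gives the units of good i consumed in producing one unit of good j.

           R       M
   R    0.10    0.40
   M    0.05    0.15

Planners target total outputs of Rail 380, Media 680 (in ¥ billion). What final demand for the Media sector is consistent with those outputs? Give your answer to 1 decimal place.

I − A =
  [   0.90    -0.40]
  [  -0.05     0.85]
d = (I − A) x:
  d_R = (+0.90)·380 + (-0.40)·680 = 70.0
  d_M = (-0.05)·380 + (+0.85)·680 = 559.0

d_M = 559.0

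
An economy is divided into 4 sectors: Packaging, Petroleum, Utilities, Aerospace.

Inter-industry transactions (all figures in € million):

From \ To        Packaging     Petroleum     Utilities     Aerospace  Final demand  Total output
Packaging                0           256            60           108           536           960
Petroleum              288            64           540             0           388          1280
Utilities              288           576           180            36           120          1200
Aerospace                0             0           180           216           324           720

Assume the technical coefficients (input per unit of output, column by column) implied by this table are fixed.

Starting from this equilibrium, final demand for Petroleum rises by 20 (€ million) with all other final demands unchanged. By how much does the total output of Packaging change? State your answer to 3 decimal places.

Technical coefficients a_ij = z_ij / X_j:
  a_11 = 0/960 = 0.00, a_21 = 288/960 = 0.30, a_31 = 288/960 = 0.30, a_41 = 0/960 = 0.00
  a_12 = 256/1280 = 0.20, a_22 = 64/1280 = 0.05, a_32 = 576/1280 = 0.45, a_42 = 0/1280 = 0.00
  a_13 = 60/1200 = 0.05, a_23 = 540/1200 = 0.45, a_33 = 180/1200 = 0.15, a_43 = 180/1200 = 0.15
  a_14 = 108/720 = 0.15, a_24 = 0/720 = 0.00, a_34 = 36/720 = 0.05, a_44 = 216/720 = 0.30
I − A =
  [   1.00    -0.20    -0.05    -0.15]
  [  -0.30     0.95    -0.45     0.00]
  [  -0.30    -0.45     0.85    -0.05]
  [   0.00     0.00    -0.15     0.70]
Compute the cofactors C_ij = (−1)^(i+j)·(3×3 minor ij) of I−A; the adjugate is their transpose:
adj(I−A) = Cᵀ =
  [ 0.416375   0.143375   0.117625   0.097625]
  [ 0.270750   0.570250   0.332250   0.081750]
  [ 0.294000   0.357000   0.623000   0.107500]
  [ 0.063000   0.076500   0.133500   0.506000]
det(I−A) = Σ_j (I−A)_1j·C_1j = (1.00)(0.416375) + (-0.20)(0.270750) + (-0.05)(0.294000) + (-0.15)(0.063000) = 0.338075
(I − A)⁻¹ = adj(I−A) / det(I−A) ≈
  [   1.2316     0.4241     0.3479     0.2888]
  [   0.8009     1.6868     0.9828     0.2418]
  [   0.8696     1.0560     1.8428     0.3180]
  [   0.1863     0.2263     0.3949     1.4967]
Δx = (I − A)⁻¹ Δd with Δd having +20 in the Petroleum component and 0 elsewhere.
So Δx_1 = L_12 · (+20), where L_12 = adj(I−A)_12 / det(I−A) = 0.143375 / 0.338075.
Δx_1 = 0.143375 × (+20) / 0.338075 = 2.8675 / 0.338075 ≈ 8.482.

Δx_1 = 8.482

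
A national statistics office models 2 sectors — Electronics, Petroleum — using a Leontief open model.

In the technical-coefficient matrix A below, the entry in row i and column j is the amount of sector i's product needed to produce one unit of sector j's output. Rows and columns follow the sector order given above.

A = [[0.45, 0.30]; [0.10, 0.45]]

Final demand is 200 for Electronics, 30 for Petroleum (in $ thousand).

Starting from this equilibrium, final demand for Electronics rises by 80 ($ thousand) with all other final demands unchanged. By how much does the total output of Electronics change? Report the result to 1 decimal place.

I − A =
  [   0.55    -0.30]
  [  -0.10     0.55]
det(I−A) = (0.55)(0.55) − (-0.30)(-0.10) = 0.2725
adj(I−A) = [[0.55, 0.30], [0.10, 0.55]]
(I − A)⁻¹ = adj(I−A) / det(I−A) ≈
  [   2.0183     1.1009]
  [   0.3670     2.0183]
Δx = (I − A)⁻¹ Δd with Δd having +80 in the Electronics component and 0 elsewhere.
So Δx_E = L_EE · (+80), where L_EE = adj(I−A)_EE / det(I−A) = 0.55 / 0.2725.
Δx_E = 0.55 × (+80) / 0.2725 = 44.00 / 0.2725 ≈ 161.5.

Δx_E = 161.5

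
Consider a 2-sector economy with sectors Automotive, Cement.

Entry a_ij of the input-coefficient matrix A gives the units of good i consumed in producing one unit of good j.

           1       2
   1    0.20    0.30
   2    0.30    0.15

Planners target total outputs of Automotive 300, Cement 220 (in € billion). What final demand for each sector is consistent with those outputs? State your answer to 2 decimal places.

I − A =
  [   0.80    -0.30]
  [  -0.30     0.85]
d = (I − A) x:
  d_1 = (+0.80)·300 + (-0.30)·220 = 174.00
  d_2 = (-0.30)·300 + (+0.85)·220 = 97.00

d_1 = 174.00, d_2 = 97.00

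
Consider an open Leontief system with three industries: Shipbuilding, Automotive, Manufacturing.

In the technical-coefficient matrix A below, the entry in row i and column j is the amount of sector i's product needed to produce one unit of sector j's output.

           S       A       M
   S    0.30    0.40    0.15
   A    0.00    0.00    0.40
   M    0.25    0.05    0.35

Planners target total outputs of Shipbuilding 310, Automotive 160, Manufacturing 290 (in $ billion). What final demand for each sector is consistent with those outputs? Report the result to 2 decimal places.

d_S = 109.50, d_A = 44.00, d_M = 103.00

I − A =
  [   0.70    -0.40    -0.15]
  [   0.00     1.00    -0.40]
  [  -0.25    -0.05     0.65]
d = (I − A) x:
  d_S = (+0.70)·310 + (-0.40)·160 + (-0.15)·290 = 109.50
  d_A = (+0.00)·310 + (+1.00)·160 + (-0.40)·290 = 44.00
  d_M = (-0.25)·310 + (-0.05)·160 + (+0.65)·290 = 103.00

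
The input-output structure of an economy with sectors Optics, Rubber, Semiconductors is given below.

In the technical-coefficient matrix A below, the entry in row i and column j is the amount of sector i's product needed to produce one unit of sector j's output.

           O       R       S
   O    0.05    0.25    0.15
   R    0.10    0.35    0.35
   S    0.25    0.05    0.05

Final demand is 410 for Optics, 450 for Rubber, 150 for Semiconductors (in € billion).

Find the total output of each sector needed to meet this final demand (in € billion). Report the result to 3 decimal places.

I − A =
  [   0.95    -0.25    -0.15]
  [  -0.10     0.65    -0.35]
  [  -0.25    -0.05     0.95]
Cofactors of I−A, C_ij = (−1)^(i+j)·(minor ij) (rows/columns in the sector order above):
  C_11 = (0.65)(0.95) − (-0.35)(-0.05) = 0.6000
  C_12 = −[(-0.10)(0.95) − (-0.35)(-0.25)] = 0.1825
  C_13 = (-0.10)(-0.05) − (0.65)(-0.25) = 0.1675
  C_21 = −[(-0.25)(0.95) − (-0.15)(-0.05)] = 0.2450
  C_22 = (0.95)(0.95) − (-0.15)(-0.25) = 0.8650
  C_23 = −[(0.95)(-0.05) − (-0.25)(-0.25)] = 0.1100
  C_31 = (-0.25)(-0.35) − (-0.15)(0.65) = 0.1850
  C_32 = −[(0.95)(-0.35) − (-0.15)(-0.10)] = 0.3475
  C_33 = (0.95)(0.65) − (-0.25)(-0.10) = 0.5925
det(I−A) = Σ_j (I−A)_1j·C_1j = (0.95)(0.6000) + (-0.25)(0.1825) + (-0.15)(0.1675) = 0.49925
adj(I−A) = Cᵀ =
  [ 0.6000   0.2450   0.1850]
  [ 0.1825   0.8650   0.3475]
  [ 0.1675   0.1100   0.5925]
(I − A)⁻¹ = adj(I−A) / det(I−A) ≈
  [   1.2018     0.4907     0.3706]
  [   0.3655     1.7326     0.6960]
  [   0.3355     0.2203     1.1868]
x = (I − A)⁻¹ d = adj(I−A)·d / det(I−A), with det(I−A) = 0.49925:
  x_O = (0.6000·410 + 0.2450·450 + 0.1850·150) / 0.49925 = 384.00 / 0.49925 ≈ 769.154
  x_R = (0.1825·410 + 0.8650·450 + 0.3475·150) / 0.49925 = 516.20 / 0.49925 ≈ 1033.951
  x_S = (0.1675·410 + 0.1100·450 + 0.5925·150) / 0.49925 = 207.05 / 0.49925 ≈ 414.722

x_O = 769.154, x_R = 1033.951, x_S = 414.722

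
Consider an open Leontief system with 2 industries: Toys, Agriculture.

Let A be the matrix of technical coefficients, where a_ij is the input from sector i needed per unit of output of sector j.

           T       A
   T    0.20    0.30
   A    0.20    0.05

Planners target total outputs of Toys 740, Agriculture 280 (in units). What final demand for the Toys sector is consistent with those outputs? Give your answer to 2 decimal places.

d_T = 508.00

I − A =
  [   0.80    -0.30]
  [  -0.20     0.95]
d = (I − A) x:
  d_T = (+0.80)·740 + (-0.30)·280 = 508.00
  d_A = (-0.20)·740 + (+0.95)·280 = 118.00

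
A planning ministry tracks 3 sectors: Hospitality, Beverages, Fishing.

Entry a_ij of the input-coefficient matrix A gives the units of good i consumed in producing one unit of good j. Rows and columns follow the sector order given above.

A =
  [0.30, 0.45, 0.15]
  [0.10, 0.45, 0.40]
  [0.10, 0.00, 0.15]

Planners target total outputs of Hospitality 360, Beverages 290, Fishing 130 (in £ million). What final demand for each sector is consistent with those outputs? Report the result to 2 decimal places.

I − A =
  [   0.70    -0.45    -0.15]
  [  -0.10     0.55    -0.40]
  [  -0.10     0.00     0.85]
d = (I − A) x:
  d_1 = (+0.70)·360 + (-0.45)·290 + (-0.15)·130 = 102.00
  d_2 = (-0.10)·360 + (+0.55)·290 + (-0.40)·130 = 71.50
  d_3 = (-0.10)·360 + (+0.00)·290 + (+0.85)·130 = 74.50

d_1 = 102.00, d_2 = 71.50, d_3 = 74.50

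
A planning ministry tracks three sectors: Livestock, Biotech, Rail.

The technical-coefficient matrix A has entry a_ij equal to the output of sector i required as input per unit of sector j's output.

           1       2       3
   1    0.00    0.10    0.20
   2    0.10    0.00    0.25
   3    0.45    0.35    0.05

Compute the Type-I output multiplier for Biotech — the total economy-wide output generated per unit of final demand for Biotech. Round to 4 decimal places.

I − A =
  [   1.00    -0.10    -0.20]
  [  -0.10     1.00    -0.25]
  [  -0.45    -0.35     0.95]
Cofactors of I−A, C_ij = (−1)^(i+j)·(minor ij) (rows/columns in the sector order above):
  C_11 = (1.00)(0.95) − (-0.25)(-0.35) = 0.8625
  C_12 = −[(-0.10)(0.95) − (-0.25)(-0.45)] = 0.2075
  C_13 = (-0.10)(-0.35) − (1.00)(-0.45) = 0.4850
  C_21 = −[(-0.10)(0.95) − (-0.20)(-0.35)] = 0.1650
  C_22 = (1.00)(0.95) − (-0.20)(-0.45) = 0.8600
  C_23 = −[(1.00)(-0.35) − (-0.10)(-0.45)] = 0.3950
  C_31 = (-0.10)(-0.25) − (-0.20)(1.00) = 0.2250
  C_32 = −[(1.00)(-0.25) − (-0.20)(-0.10)] = 0.2700
  C_33 = (1.00)(1.00) − (-0.10)(-0.10) = 0.9900
det(I−A) = Σ_j (I−A)_1j·C_1j = (1.00)(0.8625) + (-0.10)(0.2075) + (-0.20)(0.4850) = 0.74475
adj(I−A) = Cᵀ =
  [ 0.8625   0.1650   0.2250]
  [ 0.2075   0.8600   0.2700]
  [ 0.4850   0.3950   0.9900]
(I − A)⁻¹ = adj(I−A) / det(I−A) ≈
  [   1.15811     0.22155     0.30211]
  [   0.27862     1.15475     0.36254]
  [   0.65123     0.53038     1.32931]
The output multiplier for sector j is the column-j sum of the Leontief inverse (I − A)⁻¹ = adj(I−A) / det(I−A).
Column 2 of adj(I−A): (0.1650, 0.8600, 0.3950); det(I−A) = 0.74475.
m_2 = (0.1650 + 0.8600 + 0.3950) / 0.74475 = 1.42 / 0.74475 ≈ 1.9067.

m_2 = 1.9067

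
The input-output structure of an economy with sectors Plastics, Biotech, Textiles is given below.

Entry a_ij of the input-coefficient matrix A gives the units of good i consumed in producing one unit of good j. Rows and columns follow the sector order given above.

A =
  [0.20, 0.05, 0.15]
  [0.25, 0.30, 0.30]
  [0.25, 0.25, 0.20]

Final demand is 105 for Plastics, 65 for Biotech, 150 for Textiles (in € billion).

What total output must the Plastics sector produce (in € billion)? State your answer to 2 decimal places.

I − A =
  [   0.80    -0.05    -0.15]
  [  -0.25     0.70    -0.30]
  [  -0.25    -0.25     0.80]
Cofactors of I−A, C_ij = (−1)^(i+j)·(minor ij) (rows/columns in the sector order above):
  C_11 = (0.70)(0.80) − (-0.30)(-0.25) = 0.4850
  C_12 = −[(-0.25)(0.80) − (-0.30)(-0.25)] = 0.2750
  C_13 = (-0.25)(-0.25) − (0.70)(-0.25) = 0.2375
  C_21 = −[(-0.05)(0.80) − (-0.15)(-0.25)] = 0.0775
  C_22 = (0.80)(0.80) − (-0.15)(-0.25) = 0.6025
  C_23 = −[(0.80)(-0.25) − (-0.05)(-0.25)] = 0.2125
  C_31 = (-0.05)(-0.30) − (-0.15)(0.70) = 0.1200
  C_32 = −[(0.80)(-0.30) − (-0.15)(-0.25)] = 0.2775
  C_33 = (0.80)(0.70) − (-0.05)(-0.25) = 0.5475
det(I−A) = Σ_j (I−A)_1j·C_1j = (0.80)(0.4850) + (-0.05)(0.2750) + (-0.15)(0.2375) = 0.338625
adj(I−A) = Cᵀ =
  [ 0.4850   0.0775   0.1200]
  [ 0.2750   0.6025   0.2775]
  [ 0.2375   0.2125   0.5475]
(I − A)⁻¹ = adj(I−A) / det(I−A) ≈
  [   1.4323     0.2289     0.3544]
  [   0.8121     1.7793     0.8195]
  [   0.7014     0.6275     1.6168]
x = (I − A)⁻¹ d = adj(I−A)·d / det(I−A), with det(I−A) = 0.338625:
  x_1 = (0.4850·105 + 0.0775·65 + 0.1200·150) / 0.338625 = 73.9625 / 0.338625 ≈ 218.42
  x_2 = (0.2750·105 + 0.6025·65 + 0.2775·150) / 0.338625 = 109.6625 / 0.338625 ≈ 323.85
  x_3 = (0.2375·105 + 0.2125·65 + 0.5475·150) / 0.338625 = 120.875 / 0.338625 ≈ 356.96

x_1 = 218.42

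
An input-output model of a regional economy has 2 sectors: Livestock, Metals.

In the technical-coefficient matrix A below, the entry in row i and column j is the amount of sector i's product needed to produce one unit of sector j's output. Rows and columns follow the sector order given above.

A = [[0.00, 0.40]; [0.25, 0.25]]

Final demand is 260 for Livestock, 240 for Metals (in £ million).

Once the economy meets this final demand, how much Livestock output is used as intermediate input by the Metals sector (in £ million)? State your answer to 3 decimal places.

z_LM = 187.692

I − A =
  [   1.00    -0.40]
  [  -0.25     0.75]
det(I−A) = (1.00)(0.75) − (-0.40)(-0.25) = 0.6500
adj(I−A) = [[0.75, 0.40], [0.25, 1.00]]
(I − A)⁻¹ = adj(I−A) / det(I−A) ≈
  [   1.1538     0.6154]
  [   0.3846     1.5385]
First solve x = (I − A)⁻¹ d = adj(I−A)·d / det(I−A); in particular x_M = (0.25·260 + 1.00·240) / 0.6500 = 305.00 / 0.6500 ≈ 469.23077.
Intermediate flow from L to M: z_LM = a_LM · x_M = 0.40 × 305.00 / 0.6500 = 122.00 / 0.6500 ≈ 187.692.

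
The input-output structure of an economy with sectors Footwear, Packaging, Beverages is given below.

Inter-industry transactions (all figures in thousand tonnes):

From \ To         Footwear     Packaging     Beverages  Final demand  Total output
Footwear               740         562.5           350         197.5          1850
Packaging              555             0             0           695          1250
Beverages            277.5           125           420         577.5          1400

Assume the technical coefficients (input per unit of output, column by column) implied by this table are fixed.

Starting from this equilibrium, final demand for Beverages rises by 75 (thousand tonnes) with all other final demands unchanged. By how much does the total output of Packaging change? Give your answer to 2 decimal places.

Technical coefficients a_ij = z_ij / X_j:
  a_11 = 740/1850 = 0.40, a_21 = 555/1850 = 0.30, a_31 = 277.5/1850 = 0.15
  a_12 = 562.5/1250 = 0.45, a_22 = 0/1250 = 0.00, a_32 = 125/1250 = 0.10
  a_13 = 350/1400 = 0.25, a_23 = 0/1400 = 0.00, a_33 = 420/1400 = 0.30
I − A =
  [   0.60    -0.45    -0.25]
  [  -0.30     1.00     0.00]
  [  -0.15    -0.10     0.70]
Cofactors of I−A, C_ij = (−1)^(i+j)·(minor ij) (rows/columns in the sector order above):
  C_11 = (1.00)(0.70) − (0.00)(-0.10) = 0.7000
  C_12 = −[(-0.30)(0.70) − (0.00)(-0.15)] = 0.2100
  C_13 = (-0.30)(-0.10) − (1.00)(-0.15) = 0.1800
  C_21 = −[(-0.45)(0.70) − (-0.25)(-0.10)] = 0.3400
  C_22 = (0.60)(0.70) − (-0.25)(-0.15) = 0.3825
  C_23 = −[(0.60)(-0.10) − (-0.45)(-0.15)] = 0.1275
  C_31 = (-0.45)(0.00) − (-0.25)(1.00) = 0.2500
  C_32 = −[(0.60)(0.00) − (-0.25)(-0.30)] = 0.0750
  C_33 = (0.60)(1.00) − (-0.45)(-0.30) = 0.4650
det(I−A) = Σ_j (I−A)_1j·C_1j = (0.60)(0.7000) + (-0.45)(0.2100) + (-0.25)(0.1800) = 0.2805
adj(I−A) = Cᵀ =
  [ 0.7000   0.3400   0.2500]
  [ 0.2100   0.3825   0.0750]
  [ 0.1800   0.1275   0.4650]
(I − A)⁻¹ = adj(I−A) / det(I−A) ≈
  [   2.4955     1.2121     0.8913]
  [   0.7487     1.3636     0.2674]
  [   0.6417     0.4545     1.6578]
Δx = (I − A)⁻¹ Δd with Δd having +75 in the Beverages component and 0 elsewhere.
So Δx_2 = L_23 · (+75), where L_23 = adj(I−A)_23 / det(I−A) = 0.0750 / 0.2805.
Δx_2 = 0.0750 × (+75) / 0.2805 = 5.625 / 0.2805 ≈ 20.05.

Δx_2 = 20.05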